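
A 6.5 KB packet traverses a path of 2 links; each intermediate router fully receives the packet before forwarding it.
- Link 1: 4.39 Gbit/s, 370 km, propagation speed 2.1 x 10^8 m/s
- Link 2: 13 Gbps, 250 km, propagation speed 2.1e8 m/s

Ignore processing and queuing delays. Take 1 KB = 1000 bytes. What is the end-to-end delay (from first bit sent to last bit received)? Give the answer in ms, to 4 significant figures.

L = 52000 bits.
Transmission delays (L/R per hop): 0.0118451, 0.004 ms; sum = 0.0158451 ms.
Propagation delays (d/s per hop): 1.7619, 1.19048 ms; sum = 2.95238 ms.
End-to-end = 2.968 ms.

2.968 ms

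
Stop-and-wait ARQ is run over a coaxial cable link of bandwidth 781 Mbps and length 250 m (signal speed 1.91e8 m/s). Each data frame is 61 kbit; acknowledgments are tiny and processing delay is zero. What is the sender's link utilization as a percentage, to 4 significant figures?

t_tx = L/R = 61000/781000000 = 7.8105e-05 s.
t_prop = 250/191000000 = 1.3089e-06 s; RTT = 2.6178e-06 s.
Cycle = t_tx + RTT = 8.07228e-05 s.
Utilization = t_tx / cycle = 7.8105e-05/8.07228e-05 = 96.76 %.

96.76 %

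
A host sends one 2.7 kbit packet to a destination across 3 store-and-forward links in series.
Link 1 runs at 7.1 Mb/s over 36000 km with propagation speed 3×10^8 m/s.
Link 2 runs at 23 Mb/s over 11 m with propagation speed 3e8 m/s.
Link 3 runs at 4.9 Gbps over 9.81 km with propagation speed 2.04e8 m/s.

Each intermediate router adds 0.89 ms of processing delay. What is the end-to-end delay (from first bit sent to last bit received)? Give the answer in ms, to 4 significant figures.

L = 2700 bits.
Transmission delays (L/R per hop): 0.380282, 0.117391, 0.00055102 ms; sum = 0.498224 ms.
Propagation delays (d/s per hop): 120, 3.66667e-05, 0.0480882 ms; sum = 120.048 ms.
Processing at 2 router(s): 2 × 0.89 ms = 1.78 ms.
End-to-end = 122.3 ms.

122.3 ms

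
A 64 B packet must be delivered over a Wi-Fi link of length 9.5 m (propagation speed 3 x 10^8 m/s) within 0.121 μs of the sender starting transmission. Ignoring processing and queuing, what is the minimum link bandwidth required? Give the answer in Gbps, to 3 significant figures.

5.73 Gbps

L = 512 bits.
Propagation delay = 9.5 / 300000000 = 0.0316667 μs.
Transmission budget = 0.121 − 0.0316667 = 0.0893333 μs.
R ≥ L / t_tx = 512 bits / 8.93333e-08 s = 5.73 Gbps.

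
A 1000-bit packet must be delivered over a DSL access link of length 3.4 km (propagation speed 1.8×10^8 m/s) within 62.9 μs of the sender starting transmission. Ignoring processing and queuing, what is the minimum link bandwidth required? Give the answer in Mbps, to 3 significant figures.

22.7 Mbps

Propagation delay = 3400 / 180000000 = 18.8889 μs.
Transmission budget = 62.9 − 18.8889 = 44.0111 μs.
R ≥ L / t_tx = 1000 bits / 4.40111e-05 s = 22.7 Mbps.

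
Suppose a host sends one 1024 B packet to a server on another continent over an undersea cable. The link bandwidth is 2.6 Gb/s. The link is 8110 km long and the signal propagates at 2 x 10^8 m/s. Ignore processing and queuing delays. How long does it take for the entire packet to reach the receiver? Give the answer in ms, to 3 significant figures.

40.6 ms

L = 1024 × 8 = 8192 bits.
Transmission delay = L/R = 8192 / 2600000000 = 0.00315077 ms.
Propagation delay = d/s = 8110000 m / 200000000 m/s = 40.55 ms.
Total = 40.6 ms.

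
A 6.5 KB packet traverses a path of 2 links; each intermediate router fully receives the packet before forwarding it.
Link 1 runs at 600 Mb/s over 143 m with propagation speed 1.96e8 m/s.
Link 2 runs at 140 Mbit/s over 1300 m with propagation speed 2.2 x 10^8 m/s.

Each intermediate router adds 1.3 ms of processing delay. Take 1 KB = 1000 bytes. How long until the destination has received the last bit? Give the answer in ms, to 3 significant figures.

1.76 ms

L = 52000 bits.
Transmission delays (L/R per hop): 0.0866667, 0.371429 ms; sum = 0.458095 ms.
Propagation delays (d/s per hop): 0.000729592, 0.00590909 ms; sum = 0.00663868 ms.
Processing at 1 router(s): 1 × 1.3 ms = 1.3 ms.
End-to-end = 1.76 ms.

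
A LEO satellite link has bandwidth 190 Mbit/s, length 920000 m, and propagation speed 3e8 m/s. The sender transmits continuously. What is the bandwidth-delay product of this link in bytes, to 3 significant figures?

Propagation delay = 920000 / 300000000 = 0.00306667 s.
BDP = R × t_prop = 190000000 × 0.00306667 = 582667 bits.
In bytes: 582667/8 = 72800 bytes.

72800 bytes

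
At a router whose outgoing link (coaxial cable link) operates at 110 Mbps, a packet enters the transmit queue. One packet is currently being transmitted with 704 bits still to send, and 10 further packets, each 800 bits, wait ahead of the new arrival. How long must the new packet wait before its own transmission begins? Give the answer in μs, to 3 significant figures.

79.1 μs

Each queued packet: L/R = 800/110000000 = 7.27273 μs.
10 queued → 72.7273 μs.
Plus remaining 704 bits of current packet: 6.4 μs.
Queuing delay = 79.1 μs.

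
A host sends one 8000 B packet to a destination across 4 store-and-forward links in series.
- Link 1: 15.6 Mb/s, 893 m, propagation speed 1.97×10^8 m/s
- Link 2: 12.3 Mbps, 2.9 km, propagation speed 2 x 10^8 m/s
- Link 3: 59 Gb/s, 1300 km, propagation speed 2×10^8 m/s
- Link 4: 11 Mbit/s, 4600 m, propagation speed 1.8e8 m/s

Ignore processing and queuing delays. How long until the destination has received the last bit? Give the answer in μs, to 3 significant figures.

L = 8000 × 8 = 64000 bits.
Transmission delays (L/R per hop): 4102.56, 5203.25, 1.08475, 5818.18 μs; sum = 15125.1 μs.
Propagation delays (d/s per hop): 4.53299, 14.5, 6500, 25.5556 μs; sum = 6544.59 μs.
End-to-end = 21700 μs.

21700 μs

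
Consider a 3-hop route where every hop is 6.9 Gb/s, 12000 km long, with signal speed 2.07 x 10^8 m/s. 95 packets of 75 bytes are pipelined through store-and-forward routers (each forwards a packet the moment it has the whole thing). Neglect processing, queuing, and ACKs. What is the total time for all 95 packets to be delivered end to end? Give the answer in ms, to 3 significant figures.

Per-hop transmission t_tx = L/R = 600/6900000000 = 8.69565e-05 ms.
Per-hop propagation t_prop = 12000000/2.07e+08 = 57.971 ms.
Pipeline fill: first packet needs 3·t_tx to clear all hops; remaining 94 packets each add one t_tx.
Total = (3+95-1)·t_tx + 3·t_prop = 97·8.69565e-05 + 3·57.971 = 174 ms.

174 ms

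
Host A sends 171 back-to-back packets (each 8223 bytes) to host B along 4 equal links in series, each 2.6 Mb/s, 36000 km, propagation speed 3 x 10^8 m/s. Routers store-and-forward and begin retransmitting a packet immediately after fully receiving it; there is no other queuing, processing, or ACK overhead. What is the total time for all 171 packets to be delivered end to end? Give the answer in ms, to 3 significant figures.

Per-hop transmission t_tx = L/R = 65784/2600000 = 25.3015 ms.
Per-hop propagation t_prop = 36000000/300000000 = 120 ms.
Pipeline fill: first packet needs 4·t_tx to clear all hops; remaining 170 packets each add one t_tx.
Total = (4+171-1)·t_tx + 4·t_prop = 174·25.3015 + 4·120 = 4880 ms.

4880 ms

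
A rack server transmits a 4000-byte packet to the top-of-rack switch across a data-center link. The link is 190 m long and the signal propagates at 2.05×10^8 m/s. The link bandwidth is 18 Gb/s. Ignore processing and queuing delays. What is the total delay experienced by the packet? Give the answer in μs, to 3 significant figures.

2.70 μs

L = 4000 × 8 = 32000 bits.
Transmission delay = L/R = 32000 / 18000000000 = 1.77778 μs.
Propagation delay = d/s = 190 m / 2.05e+08 m/s = 0.926829 μs.
Total = 2.70 μs.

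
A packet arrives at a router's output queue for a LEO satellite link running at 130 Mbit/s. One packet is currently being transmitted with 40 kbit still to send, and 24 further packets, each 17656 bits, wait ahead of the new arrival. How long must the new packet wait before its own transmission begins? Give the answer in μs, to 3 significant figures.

Each queued packet: L/R = 17656/130000000 = 135.815 μs.
24 queued → 3259.57 μs.
Plus remaining 40000 bits of current packet: 307.692 μs.
Queuing delay = 3570 μs.

3570 μs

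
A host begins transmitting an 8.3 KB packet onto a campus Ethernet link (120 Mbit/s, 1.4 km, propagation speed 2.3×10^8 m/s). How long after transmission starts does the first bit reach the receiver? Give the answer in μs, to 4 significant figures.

First bit experiences only propagation delay: d/s = 1400/2.3e+08 = 6.087 μs.

6.087 μs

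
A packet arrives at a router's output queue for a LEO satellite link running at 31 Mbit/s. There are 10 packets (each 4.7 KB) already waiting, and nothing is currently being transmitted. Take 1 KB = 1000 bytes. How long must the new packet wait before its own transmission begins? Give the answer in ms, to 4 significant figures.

Each queued packet: L/R = 37600/31000000 = 1.2129 ms.
10 queued → 12.129 ms.
Queuing delay = 12.13 ms.

12.13 ms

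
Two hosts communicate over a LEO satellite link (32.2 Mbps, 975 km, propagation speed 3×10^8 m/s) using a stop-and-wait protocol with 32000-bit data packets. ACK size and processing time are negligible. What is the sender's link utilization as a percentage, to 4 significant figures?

t_tx = L/R = 32000/3.22e+07 = 0.000993789 s.
t_prop = 975000/300000000 = 0.00325 s; RTT = 0.0065 s.
Cycle = t_tx + RTT = 0.00749379 s.
Utilization = t_tx / cycle = 0.000993789/0.00749379 = 13.26 %.

13.26 %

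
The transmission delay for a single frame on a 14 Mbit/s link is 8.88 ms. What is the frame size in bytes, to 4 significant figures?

L = R × t_tx = 14000000 b/s × 0.00888 s = 124320 bits.
In bytes: 124320 / 8 = 15540 bytes.

15540 bytes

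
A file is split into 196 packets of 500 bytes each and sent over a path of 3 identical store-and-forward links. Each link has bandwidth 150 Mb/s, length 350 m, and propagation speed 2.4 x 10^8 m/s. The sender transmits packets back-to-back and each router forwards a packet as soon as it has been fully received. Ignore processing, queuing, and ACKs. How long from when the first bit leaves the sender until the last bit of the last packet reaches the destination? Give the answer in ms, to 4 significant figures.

Per-hop transmission t_tx = L/R = 4000/150000000 = 0.0266667 ms.
Per-hop propagation t_prop = 350/240000000 = 0.00145833 ms.
Pipeline fill: first packet needs 3·t_tx to clear all hops; remaining 195 packets each add one t_tx.
Total = (3+196-1)·t_tx + 3·t_prop = 198·0.0266667 + 3·0.00145833 = 5.284 ms.

5.284 ms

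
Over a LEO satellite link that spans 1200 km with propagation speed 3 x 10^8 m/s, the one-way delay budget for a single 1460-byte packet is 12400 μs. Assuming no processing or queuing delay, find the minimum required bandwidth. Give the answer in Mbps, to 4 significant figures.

1.390 Mbps

L = 11680 bits.
Propagation delay = 1200000 / 300000000 = 4000 μs.
Transmission budget = 12400 − 4000 = 8400 μs.
R ≥ L / t_tx = 11680 bits / 0.0084 s = 1.390 Mbps.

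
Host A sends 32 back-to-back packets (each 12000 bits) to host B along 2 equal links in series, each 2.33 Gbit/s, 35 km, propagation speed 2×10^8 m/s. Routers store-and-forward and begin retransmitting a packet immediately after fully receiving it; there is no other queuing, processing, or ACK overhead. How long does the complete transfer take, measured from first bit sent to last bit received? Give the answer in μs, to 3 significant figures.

Per-hop transmission t_tx = L/R = 12000/2330000000 = 5.15021 μs.
Per-hop propagation t_prop = 35000/200000000 = 175 μs.
Pipeline fill: first packet needs 2·t_tx to clear all hops; remaining 31 packets each add one t_tx.
Total = (2+32-1)·t_tx + 2·t_prop = 33·5.15021 + 2·175 = 520 μs.

520 μs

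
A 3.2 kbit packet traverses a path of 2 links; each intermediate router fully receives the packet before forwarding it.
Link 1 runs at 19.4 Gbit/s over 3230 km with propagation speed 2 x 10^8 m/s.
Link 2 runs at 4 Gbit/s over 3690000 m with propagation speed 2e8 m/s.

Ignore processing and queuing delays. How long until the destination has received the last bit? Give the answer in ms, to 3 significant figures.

34.6 ms

L = 3200 bits.
Transmission delays (L/R per hop): 0.000164948, 0.0008 ms; sum = 0.000964948 ms.
Propagation delays (d/s per hop): 16.15, 18.45 ms; sum = 34.6 ms.
End-to-end = 34.6 ms.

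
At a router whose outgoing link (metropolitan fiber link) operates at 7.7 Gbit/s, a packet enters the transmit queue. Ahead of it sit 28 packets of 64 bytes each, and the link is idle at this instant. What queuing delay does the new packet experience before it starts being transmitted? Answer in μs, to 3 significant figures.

1.86 μs

Each queued packet: L/R = 512/7700000000 = 0.0664935 μs.
28 queued → 1.86182 μs.
Queuing delay = 1.86 μs.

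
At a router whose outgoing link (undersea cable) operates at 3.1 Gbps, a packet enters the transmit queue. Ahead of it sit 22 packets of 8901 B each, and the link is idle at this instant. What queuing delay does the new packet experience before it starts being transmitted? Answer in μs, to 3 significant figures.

Each queued packet: L/R = 71208/3100000000 = 22.9703 μs.
22 queued → 505.347 μs.
Queuing delay = 505 μs.

505 μs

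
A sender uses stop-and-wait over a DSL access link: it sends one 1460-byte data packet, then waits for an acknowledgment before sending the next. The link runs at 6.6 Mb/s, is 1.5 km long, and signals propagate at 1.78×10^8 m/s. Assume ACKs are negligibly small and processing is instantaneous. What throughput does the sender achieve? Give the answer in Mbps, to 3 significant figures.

t_tx = L/R = 11680/6600000 = 0.0017697 s.
t_prop = 1500/178000000 = 8.42697e-06 s; RTT = 1.68539e-05 s.
Cycle = t_tx + RTT = 0.00178655 s.
Throughput = L / cycle = 11680 / 0.00178655 = 6.54 Mbps.

6.54 Mbps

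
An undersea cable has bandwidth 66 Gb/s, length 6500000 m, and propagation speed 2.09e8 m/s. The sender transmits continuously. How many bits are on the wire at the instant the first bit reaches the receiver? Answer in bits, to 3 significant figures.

2050000000 bits

Propagation delay = 6500000 / 209000000 = 0.0311005 s.
BDP = R × t_prop = 66000000000 × 0.0311005 = 2052630000 bits.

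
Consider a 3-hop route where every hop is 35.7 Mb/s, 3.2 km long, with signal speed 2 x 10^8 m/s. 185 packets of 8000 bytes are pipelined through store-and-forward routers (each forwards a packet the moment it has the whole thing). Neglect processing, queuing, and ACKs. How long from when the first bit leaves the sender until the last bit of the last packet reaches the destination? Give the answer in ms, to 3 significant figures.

335 ms

Per-hop transmission t_tx = L/R = 64000/35700000 = 1.79272 ms.
Per-hop propagation t_prop = 3200/200000000 = 0.016 ms.
Pipeline fill: first packet needs 3·t_tx to clear all hops; remaining 184 packets each add one t_tx.
Total = (3+185-1)·t_tx + 3·t_prop = 187·1.79272 + 3·0.016 = 335 ms.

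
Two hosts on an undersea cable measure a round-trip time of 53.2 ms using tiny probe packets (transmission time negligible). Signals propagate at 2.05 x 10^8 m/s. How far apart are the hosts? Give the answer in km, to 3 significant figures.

5450 km

One-way propagation = RTT/2 = 26.6 ms.
d = s × t = 2.05e+08 × 0.0266 = 5450 km.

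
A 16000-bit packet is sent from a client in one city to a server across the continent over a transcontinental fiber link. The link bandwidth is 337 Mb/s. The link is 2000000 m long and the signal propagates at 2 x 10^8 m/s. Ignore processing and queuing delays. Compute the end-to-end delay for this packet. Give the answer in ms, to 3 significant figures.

10.0 ms

Transmission delay = L/R = 16000 / 337000000 = 0.0474777 ms.
Propagation delay = d/s = 2000000 m / 200000000 m/s = 10 ms.
Total = 10.0 ms.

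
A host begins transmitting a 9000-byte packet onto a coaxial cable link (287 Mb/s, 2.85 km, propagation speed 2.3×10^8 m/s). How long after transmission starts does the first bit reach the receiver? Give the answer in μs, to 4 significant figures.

12.39 μs

First bit experiences only propagation delay: d/s = 2850/2.3e+08 = 12.39 μs.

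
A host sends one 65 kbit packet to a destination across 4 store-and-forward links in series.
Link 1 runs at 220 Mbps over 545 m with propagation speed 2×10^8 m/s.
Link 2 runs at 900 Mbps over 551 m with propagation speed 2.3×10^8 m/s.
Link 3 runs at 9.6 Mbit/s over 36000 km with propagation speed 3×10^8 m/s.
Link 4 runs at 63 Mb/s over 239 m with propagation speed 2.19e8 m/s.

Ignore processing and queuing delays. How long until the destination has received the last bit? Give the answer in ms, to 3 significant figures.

128 ms

L = 65000 bits.
Transmission delays (L/R per hop): 0.295455, 0.0722222, 6.77083, 1.03175 ms; sum = 8.17026 ms.
Propagation delays (d/s per hop): 0.002725, 0.00239565, 120, 0.00109132 ms; sum = 120.006 ms.
End-to-end = 128 ms.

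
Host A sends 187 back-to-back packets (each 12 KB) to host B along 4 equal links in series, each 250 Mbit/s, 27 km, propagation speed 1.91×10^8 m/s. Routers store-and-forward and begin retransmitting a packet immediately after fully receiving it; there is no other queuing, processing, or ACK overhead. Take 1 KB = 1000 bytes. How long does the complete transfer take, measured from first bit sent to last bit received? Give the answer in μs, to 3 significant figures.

73500 μs

Per-hop transmission t_tx = L/R = 96000/250000000 = 384 μs.
Per-hop propagation t_prop = 27000/191000000 = 141.361 μs.
Pipeline fill: first packet needs 4·t_tx to clear all hops; remaining 186 packets each add one t_tx.
Total = (4+187-1)·t_tx + 4·t_prop = 190·384 + 4·141.361 = 73500 μs.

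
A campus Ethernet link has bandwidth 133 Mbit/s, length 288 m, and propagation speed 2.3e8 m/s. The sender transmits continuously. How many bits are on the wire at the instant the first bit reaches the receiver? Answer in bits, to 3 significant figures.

Propagation delay = 288 / 2.3e+08 = 1.25217e-06 s.
BDP = R × t_prop = 133000000 × 1.25217e-06 = 166.539 bits.

167 bits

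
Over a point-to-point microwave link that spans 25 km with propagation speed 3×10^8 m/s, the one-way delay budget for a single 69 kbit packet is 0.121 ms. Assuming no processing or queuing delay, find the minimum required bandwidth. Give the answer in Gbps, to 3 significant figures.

1.83 Gbps

Propagation delay = 25000 / 300000000 = 0.0833333 ms.
Transmission budget = 0.121 − 0.0833333 = 0.0376667 ms.
R ≥ L / t_tx = 69000 bits / 3.76667e-05 s = 1.83 Gbps.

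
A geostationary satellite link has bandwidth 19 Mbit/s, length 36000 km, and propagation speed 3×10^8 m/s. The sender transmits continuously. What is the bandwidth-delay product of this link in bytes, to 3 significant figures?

285000 bytes

Propagation delay = 36000000 / 300000000 = 0.12 s.
BDP = R × t_prop = 19000000 × 0.12 = 2280000 bits.
In bytes: 2280000/8 = 285000 bytes.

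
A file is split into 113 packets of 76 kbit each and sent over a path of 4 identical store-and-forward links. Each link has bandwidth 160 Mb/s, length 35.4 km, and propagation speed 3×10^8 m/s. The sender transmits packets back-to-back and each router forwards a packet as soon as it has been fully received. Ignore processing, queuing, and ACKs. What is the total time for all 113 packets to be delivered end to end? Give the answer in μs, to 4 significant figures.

55570 μs

Per-hop transmission t_tx = L/R = 76000/160000000 = 475 μs.
Per-hop propagation t_prop = 35400/300000000 = 118 μs.
Pipeline fill: first packet needs 4·t_tx to clear all hops; remaining 112 packets each add one t_tx.
Total = (4+113-1)·t_tx + 4·t_prop = 116·475 + 4·118 = 55570 μs.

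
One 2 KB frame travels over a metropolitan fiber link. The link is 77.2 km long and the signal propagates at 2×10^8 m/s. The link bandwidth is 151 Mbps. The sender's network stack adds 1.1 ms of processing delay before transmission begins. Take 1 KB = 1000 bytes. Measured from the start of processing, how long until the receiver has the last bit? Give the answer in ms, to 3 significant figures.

1.59 ms

L = 16000 bits.
Transmission delay = L/R = 16000 / 151000000 = 0.10596 ms.
Propagation delay = d/s = 77200 m / 200000000 m/s = 0.386 ms.
Plus processing delay 1.1 ms = 1.1 ms.
Total = 1.59 ms.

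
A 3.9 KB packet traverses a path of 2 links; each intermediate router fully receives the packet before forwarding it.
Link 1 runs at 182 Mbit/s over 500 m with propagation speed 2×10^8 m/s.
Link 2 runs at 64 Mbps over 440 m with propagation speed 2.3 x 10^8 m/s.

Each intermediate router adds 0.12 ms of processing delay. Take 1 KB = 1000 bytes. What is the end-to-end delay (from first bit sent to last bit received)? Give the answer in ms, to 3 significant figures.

L = 31200 bits.
Transmission delays (L/R per hop): 0.171429, 0.4875 ms; sum = 0.658929 ms.
Propagation delays (d/s per hop): 0.0025, 0.00191304 ms; sum = 0.00441304 ms.
Processing at 1 router(s): 1 × 0.12 ms = 0.12 ms.
End-to-end = 0.783 ms.

0.783 ms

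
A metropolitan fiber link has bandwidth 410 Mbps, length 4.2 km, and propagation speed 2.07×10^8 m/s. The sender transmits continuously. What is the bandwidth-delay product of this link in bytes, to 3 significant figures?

Propagation delay = 4200 / 2.07e+08 = 2.02899e-05 s.
BDP = R × t_prop = 410000000 × 2.02899e-05 = 8318.84 bits.
In bytes: 8318.84/8 = 1040 bytes.

1040 bytes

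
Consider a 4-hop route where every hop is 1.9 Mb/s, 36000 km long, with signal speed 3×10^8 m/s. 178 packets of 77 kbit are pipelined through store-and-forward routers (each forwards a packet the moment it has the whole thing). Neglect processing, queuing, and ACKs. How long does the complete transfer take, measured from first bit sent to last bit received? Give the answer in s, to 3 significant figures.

7.82 s

Per-hop transmission t_tx = L/R = 77000/1900000 = 0.0405263 s.
Per-hop propagation t_prop = 36000000/300000000 = 0.12 s.
Pipeline fill: first packet needs 4·t_tx to clear all hops; remaining 177 packets each add one t_tx.
Total = (4+178-1)·t_tx + 4·t_prop = 181·0.0405263 + 4·0.12 = 7.82 s.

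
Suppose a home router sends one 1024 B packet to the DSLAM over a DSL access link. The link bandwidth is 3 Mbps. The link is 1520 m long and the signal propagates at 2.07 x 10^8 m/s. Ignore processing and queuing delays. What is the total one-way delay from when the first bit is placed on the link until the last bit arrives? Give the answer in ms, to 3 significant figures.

L = 1024 × 8 = 8192 bits.
Transmission delay = L/R = 8192 / 3000000 = 2.73067 ms.
Propagation delay = d/s = 1520 m / 2.07e+08 m/s = 0.007343 ms.
Total = 2.74 ms.

2.74 ms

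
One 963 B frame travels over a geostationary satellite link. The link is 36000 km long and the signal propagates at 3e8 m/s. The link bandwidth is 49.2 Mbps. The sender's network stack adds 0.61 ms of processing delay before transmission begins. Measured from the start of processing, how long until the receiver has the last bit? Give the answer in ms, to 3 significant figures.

121 ms

L = 963 × 8 = 7704 bits.
Transmission delay = L/R = 7704 / 49200000 = 0.156585 ms.
Propagation delay = d/s = 36000000 m / 300000000 m/s = 120 ms.
Plus processing delay 0.61 ms = 0.61 ms.
Total = 121 ms.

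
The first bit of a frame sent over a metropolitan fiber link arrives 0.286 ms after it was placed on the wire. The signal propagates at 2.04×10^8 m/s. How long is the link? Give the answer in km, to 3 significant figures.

58.3 km

d = s × t_prop = 204000000 × 0.000286 = 58.3 km.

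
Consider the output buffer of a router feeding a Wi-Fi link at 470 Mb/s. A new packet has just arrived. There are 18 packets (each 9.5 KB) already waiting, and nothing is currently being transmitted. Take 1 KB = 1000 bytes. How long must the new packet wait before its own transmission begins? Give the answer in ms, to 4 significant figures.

Each queued packet: L/R = 76000/470000000 = 0.161702 ms.
18 queued → 2.91064 ms.
Queuing delay = 2.911 ms.

2.911 ms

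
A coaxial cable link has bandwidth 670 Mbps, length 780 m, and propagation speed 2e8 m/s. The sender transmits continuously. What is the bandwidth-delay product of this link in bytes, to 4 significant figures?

326.6 bytes

Propagation delay = 780 / 200000000 = 3.9e-06 s.
BDP = R × t_prop = 670000000 × 3.9e-06 = 2613 bits.
In bytes: 2613/8 = 326.6 bytes.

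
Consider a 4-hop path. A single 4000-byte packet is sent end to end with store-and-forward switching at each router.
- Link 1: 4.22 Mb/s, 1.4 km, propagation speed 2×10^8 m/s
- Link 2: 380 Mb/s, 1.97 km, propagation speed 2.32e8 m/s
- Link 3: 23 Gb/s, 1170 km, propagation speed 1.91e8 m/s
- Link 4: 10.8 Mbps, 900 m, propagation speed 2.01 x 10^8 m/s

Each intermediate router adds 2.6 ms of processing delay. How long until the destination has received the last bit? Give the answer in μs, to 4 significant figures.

L = 4000 × 8 = 32000 bits.
Transmission delays (L/R per hop): 7582.94, 84.2105, 1.3913, 2962.96 μs; sum = 10631.5 μs.
Propagation delays (d/s per hop): 7, 8.49138, 6125.65, 4.47761 μs; sum = 6145.62 μs.
Processing at 3 router(s): 3 × 2.6 ms = 7800 μs.
End-to-end = 24580 μs.

24580 μs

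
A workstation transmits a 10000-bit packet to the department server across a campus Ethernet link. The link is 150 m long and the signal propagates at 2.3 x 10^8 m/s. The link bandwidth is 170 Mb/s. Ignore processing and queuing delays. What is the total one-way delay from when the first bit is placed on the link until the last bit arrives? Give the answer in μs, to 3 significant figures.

59.5 μs

Transmission delay = L/R = 10000 / 170000000 = 58.8235 μs.
Propagation delay = d/s = 150 m / 2.3e+08 m/s = 0.652174 μs.
Total = 59.5 μs.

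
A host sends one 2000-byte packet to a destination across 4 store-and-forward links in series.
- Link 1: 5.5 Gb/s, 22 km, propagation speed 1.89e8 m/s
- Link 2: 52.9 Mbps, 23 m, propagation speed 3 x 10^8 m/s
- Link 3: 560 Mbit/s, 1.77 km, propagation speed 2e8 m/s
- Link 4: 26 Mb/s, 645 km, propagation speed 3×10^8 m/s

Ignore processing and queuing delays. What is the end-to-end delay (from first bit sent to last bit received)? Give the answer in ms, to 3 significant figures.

3.22 ms

L = 2000 × 8 = 16000 bits.
Transmission delays (L/R per hop): 0.00290909, 0.302457, 0.0285714, 0.615385 ms; sum = 0.949323 ms.
Propagation delays (d/s per hop): 0.116402, 7.66667e-05, 0.00885, 2.15 ms; sum = 2.27533 ms.
End-to-end = 3.22 ms.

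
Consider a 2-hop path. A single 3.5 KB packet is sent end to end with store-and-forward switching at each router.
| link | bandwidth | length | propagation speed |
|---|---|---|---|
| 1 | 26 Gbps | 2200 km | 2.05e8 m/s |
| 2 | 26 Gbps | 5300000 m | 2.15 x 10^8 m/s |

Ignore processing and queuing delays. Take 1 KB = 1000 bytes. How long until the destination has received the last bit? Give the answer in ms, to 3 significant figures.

35.4 ms

L = 28000 bits.
Transmission delay per hop = L/R = 28000/26000000000 = 0.00107692 ms; 2 hops → 0.00215385 ms.
Propagation delays (d/s per hop): 10.7317, 24.6512 ms; sum = 35.3829 ms.
End-to-end = 35.4 ms.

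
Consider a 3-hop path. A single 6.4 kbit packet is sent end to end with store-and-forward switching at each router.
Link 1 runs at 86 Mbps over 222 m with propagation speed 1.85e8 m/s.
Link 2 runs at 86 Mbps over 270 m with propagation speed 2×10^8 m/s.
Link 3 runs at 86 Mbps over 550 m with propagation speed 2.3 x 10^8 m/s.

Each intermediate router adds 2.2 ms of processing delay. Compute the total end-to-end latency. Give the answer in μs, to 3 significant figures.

L = 6400 bits.
Transmission delay per hop = L/R = 6400/86000000 = 74.4186 μs; 3 hops → 223.256 μs.
Propagation delays (d/s per hop): 1.2, 1.35, 2.3913 μs; sum = 4.9413 μs.
Processing at 2 router(s): 2 × 2.2 ms = 4400 μs.
End-to-end = 4630 μs.

4630 μs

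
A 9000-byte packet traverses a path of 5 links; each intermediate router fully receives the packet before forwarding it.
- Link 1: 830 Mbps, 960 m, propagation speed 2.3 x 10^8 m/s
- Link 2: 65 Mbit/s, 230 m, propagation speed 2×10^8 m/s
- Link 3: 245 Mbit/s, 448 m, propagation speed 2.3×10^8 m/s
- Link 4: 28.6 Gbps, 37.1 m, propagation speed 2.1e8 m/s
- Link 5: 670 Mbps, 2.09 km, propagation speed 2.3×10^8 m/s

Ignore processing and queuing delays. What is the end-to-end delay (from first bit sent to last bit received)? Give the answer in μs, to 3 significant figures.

1610 μs

L = 9000 × 8 = 72000 bits.
Transmission delays (L/R per hop): 86.747, 1107.69, 293.878, 2.51748, 107.463 μs; sum = 1598.3 μs.
Propagation delays (d/s per hop): 4.17391, 1.15, 1.94783, 0.176667, 9.08696 μs; sum = 16.5354 μs.
End-to-end = 1610 μs.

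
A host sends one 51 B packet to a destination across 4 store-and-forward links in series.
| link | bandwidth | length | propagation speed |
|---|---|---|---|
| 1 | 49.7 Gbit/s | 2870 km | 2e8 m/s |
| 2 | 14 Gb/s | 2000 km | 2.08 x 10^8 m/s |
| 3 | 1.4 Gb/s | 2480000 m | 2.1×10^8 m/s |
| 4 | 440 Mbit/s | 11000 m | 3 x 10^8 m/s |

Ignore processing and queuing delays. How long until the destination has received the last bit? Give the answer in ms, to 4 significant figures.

35.81 ms

L = 51 × 8 = 408 bits.
Transmission delays (L/R per hop): 8.20926e-06, 2.91429e-05, 0.000291429, 0.000927273 ms; sum = 0.00125605 ms.
Propagation delays (d/s per hop): 14.35, 9.61538, 11.8095, 0.0366667 ms; sum = 35.8116 ms.
End-to-end = 35.81 ms.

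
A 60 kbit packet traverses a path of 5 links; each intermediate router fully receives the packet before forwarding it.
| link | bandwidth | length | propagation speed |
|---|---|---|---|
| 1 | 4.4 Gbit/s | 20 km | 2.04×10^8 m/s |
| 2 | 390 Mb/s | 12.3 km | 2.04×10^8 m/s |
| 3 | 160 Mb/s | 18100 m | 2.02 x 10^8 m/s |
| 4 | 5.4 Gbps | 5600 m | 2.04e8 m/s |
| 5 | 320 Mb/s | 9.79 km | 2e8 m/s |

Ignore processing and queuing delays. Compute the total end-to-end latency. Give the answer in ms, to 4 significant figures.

1.065 ms

L = 60000 bits.
Transmission delays (L/R per hop): 0.0136364, 0.153846, 0.375, 0.0111111, 0.1875 ms; sum = 0.741094 ms.
Propagation delays (d/s per hop): 0.0980392, 0.0602941, 0.089604, 0.027451, 0.04895 ms; sum = 0.324338 ms.
End-to-end = 1.065 ms.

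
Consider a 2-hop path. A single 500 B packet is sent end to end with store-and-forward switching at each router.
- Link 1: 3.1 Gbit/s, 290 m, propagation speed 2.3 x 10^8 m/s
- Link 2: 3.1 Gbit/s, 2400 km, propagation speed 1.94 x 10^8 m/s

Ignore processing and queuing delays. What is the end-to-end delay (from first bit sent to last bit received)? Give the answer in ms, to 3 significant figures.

12.4 ms

L = 500 × 8 = 4000 bits.
Transmission delay per hop = L/R = 4000/3100000000 = 0.00129032 ms; 2 hops → 0.00258065 ms.
Propagation delays (d/s per hop): 0.00126087, 12.3711 ms; sum = 12.3724 ms.
End-to-end = 12.4 ms.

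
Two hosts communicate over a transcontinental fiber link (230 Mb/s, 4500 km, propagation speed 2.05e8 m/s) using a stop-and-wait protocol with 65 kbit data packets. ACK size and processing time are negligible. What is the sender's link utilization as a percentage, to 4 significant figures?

t_tx = L/R = 65000/230000000 = 0.000282609 s.
t_prop = 4500000/2.05e+08 = 0.0219512 s; RTT = 0.0439024 s.
Cycle = t_tx + RTT = 0.044185 s.
Utilization = t_tx / cycle = 0.000282609/0.044185 = 0.6396 %.

0.6396 %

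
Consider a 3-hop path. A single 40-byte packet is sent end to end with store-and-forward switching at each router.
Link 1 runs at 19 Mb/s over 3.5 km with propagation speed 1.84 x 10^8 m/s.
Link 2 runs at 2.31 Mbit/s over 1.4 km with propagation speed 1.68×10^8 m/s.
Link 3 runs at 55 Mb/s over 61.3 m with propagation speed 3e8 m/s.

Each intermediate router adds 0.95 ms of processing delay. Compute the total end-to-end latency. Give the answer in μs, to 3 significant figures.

L = 40 × 8 = 320 bits.
Transmission delays (L/R per hop): 16.8421, 138.528, 5.81818 μs; sum = 161.188 μs.
Propagation delays (d/s per hop): 19.0217, 8.33333, 0.204333 μs; sum = 27.5594 μs.
Processing at 2 router(s): 2 × 0.95 ms = 1900 μs.
End-to-end = 2090 μs.

2090 μs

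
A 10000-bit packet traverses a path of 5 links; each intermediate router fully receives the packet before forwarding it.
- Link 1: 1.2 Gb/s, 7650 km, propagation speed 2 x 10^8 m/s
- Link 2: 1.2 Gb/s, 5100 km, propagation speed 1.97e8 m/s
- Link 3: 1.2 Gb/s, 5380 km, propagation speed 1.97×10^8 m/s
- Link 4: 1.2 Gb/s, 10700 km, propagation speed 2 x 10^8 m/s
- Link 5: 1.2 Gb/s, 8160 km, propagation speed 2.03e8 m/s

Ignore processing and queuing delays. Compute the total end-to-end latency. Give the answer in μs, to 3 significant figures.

185000 μs

Transmission delay per hop = L/R = 10000/1200000000 = 8.33333 μs; 5 hops → 41.6667 μs.
Propagation delays (d/s per hop): 38250, 25888.3, 27309.6, 53500, 40197 μs; sum = 185145 μs.
End-to-end = 185000 μs.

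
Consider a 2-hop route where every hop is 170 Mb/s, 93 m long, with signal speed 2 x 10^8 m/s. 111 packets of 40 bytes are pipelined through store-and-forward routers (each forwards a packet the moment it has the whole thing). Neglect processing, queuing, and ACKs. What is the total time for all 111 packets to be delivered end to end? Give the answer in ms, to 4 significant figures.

0.2118 ms

Per-hop transmission t_tx = L/R = 320/170000000 = 0.00188235 ms.
Per-hop propagation t_prop = 93/200000000 = 0.000465 ms.
Pipeline fill: first packet needs 2·t_tx to clear all hops; remaining 110 packets each add one t_tx.
Total = (2+111-1)·t_tx + 2·t_prop = 112·0.00188235 + 2·0.000465 = 0.2118 ms.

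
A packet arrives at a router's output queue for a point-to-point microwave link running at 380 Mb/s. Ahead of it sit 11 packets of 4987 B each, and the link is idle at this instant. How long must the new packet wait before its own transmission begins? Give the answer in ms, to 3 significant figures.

1.15 ms

Each queued packet: L/R = 39896/380000000 = 0.104989 ms.
11 queued → 1.15488 ms.
Queuing delay = 1.15 ms.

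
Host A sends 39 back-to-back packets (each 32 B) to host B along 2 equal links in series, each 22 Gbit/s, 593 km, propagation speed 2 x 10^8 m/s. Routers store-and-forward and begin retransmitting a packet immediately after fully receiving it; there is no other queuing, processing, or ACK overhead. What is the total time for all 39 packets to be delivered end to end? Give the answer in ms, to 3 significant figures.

5.93 ms

Per-hop transmission t_tx = L/R = 256/22000000000 = 1.16364e-05 ms.
Per-hop propagation t_prop = 593000/200000000 = 2.965 ms.
Pipeline fill: first packet needs 2·t_tx to clear all hops; remaining 38 packets each add one t_tx.
Total = (2+39-1)·t_tx + 2·t_prop = 40·1.16364e-05 + 2·2.965 = 5.93 ms.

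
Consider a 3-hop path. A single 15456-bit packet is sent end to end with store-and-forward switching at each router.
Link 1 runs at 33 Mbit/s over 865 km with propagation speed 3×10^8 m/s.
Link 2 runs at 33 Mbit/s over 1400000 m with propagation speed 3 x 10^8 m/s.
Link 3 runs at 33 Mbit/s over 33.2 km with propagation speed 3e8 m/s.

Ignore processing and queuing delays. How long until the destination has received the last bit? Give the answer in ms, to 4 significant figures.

Transmission delay per hop = L/R = 15456/33000000 = 0.468364 ms; 3 hops → 1.40509 ms.
Propagation delays (d/s per hop): 2.88333, 4.66667, 0.110667 ms; sum = 7.66067 ms.
End-to-end = 9.066 ms.

9.066 ms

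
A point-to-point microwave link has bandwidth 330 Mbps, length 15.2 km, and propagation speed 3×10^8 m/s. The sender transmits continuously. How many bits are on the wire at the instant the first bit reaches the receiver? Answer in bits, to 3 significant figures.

16700 bits

Propagation delay = 15200 / 300000000 = 5.06667e-05 s.
BDP = R × t_prop = 330000000 × 5.06667e-05 = 16720 bits.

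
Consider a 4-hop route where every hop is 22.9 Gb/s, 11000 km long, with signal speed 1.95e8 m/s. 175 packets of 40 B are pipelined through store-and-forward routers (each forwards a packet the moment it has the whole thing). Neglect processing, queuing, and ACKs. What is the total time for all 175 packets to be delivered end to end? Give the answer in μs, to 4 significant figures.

225600 μs

Per-hop transmission t_tx = L/R = 320/22900000000 = 0.0139738 μs.
Per-hop propagation t_prop = 11000000/195000000 = 56410.3 μs.
Pipeline fill: first packet needs 4·t_tx to clear all hops; remaining 174 packets each add one t_tx.
Total = (4+175-1)·t_tx + 4·t_prop = 178·0.0139738 + 4·56410.3 = 225600 μs.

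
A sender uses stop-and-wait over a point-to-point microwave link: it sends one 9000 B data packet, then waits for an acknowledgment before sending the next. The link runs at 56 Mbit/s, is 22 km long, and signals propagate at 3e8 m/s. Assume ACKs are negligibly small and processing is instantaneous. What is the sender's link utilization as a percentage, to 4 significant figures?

t_tx = L/R = 72000/56000000 = 0.00128571 s.
t_prop = 22000/300000000 = 7.33333e-05 s; RTT = 0.000146667 s.
Cycle = t_tx + RTT = 0.00143238 s.
Utilization = t_tx / cycle = 0.00128571/0.00143238 = 89.76 %.

89.76 %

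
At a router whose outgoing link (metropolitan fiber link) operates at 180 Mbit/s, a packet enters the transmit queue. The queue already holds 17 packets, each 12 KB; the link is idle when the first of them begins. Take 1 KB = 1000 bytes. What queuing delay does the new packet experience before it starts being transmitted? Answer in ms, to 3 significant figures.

Each queued packet: L/R = 96000/180000000 = 0.533333 ms.
17 queued → 9.06667 ms.
Queuing delay = 9.07 ms.

9.07 ms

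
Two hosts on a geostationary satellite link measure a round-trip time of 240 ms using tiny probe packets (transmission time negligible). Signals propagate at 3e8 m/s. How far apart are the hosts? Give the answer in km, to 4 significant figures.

One-way propagation = RTT/2 = 120 ms.
d = s × t = 300000000 × 0.12 = 36000 km.

36000 km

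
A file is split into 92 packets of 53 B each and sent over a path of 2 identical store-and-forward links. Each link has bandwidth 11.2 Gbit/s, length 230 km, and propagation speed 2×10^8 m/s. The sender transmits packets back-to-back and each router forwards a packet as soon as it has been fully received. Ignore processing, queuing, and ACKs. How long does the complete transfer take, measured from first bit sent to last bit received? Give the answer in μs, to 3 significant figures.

2300 μs

Per-hop transmission t_tx = L/R = 424/11200000000 = 0.0378571 μs.
Per-hop propagation t_prop = 230000/200000000 = 1150 μs.
Pipeline fill: first packet needs 2·t_tx to clear all hops; remaining 91 packets each add one t_tx.
Total = (2+92-1)·t_tx + 2·t_prop = 93·0.0378571 + 2·1150 = 2300 μs.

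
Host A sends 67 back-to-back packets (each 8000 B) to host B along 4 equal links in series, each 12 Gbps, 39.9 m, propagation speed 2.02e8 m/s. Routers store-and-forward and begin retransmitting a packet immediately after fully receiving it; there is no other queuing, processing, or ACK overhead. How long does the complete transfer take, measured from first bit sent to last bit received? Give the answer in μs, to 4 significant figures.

Per-hop transmission t_tx = L/R = 64000/12000000000 = 5.33333 μs.
Per-hop propagation t_prop = 39.9/202000000 = 0.197525 μs.
Pipeline fill: first packet needs 4·t_tx to clear all hops; remaining 66 packets each add one t_tx.
Total = (4+67-1)·t_tx + 4·t_prop = 70·5.33333 + 4·0.197525 = 374.1 μs.

374.1 μs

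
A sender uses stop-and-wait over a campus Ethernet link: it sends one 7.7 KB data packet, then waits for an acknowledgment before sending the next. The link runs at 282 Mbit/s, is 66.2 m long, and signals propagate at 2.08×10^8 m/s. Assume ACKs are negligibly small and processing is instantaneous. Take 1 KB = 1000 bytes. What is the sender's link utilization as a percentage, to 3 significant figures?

99.7 %

t_tx = L/R = 61600/282000000 = 0.00021844 s.
t_prop = 66.2/208000000 = 3.18269e-07 s; RTT = 6.36538e-07 s.
Cycle = t_tx + RTT = 0.000219076 s.
Utilization = t_tx / cycle = 0.00021844/0.000219076 = 99.7 %.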